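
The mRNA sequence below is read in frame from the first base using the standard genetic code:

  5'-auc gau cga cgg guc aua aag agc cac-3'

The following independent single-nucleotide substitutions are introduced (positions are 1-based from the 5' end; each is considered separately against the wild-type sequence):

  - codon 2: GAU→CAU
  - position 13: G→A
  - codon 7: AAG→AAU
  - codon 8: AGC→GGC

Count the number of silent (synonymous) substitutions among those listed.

Codon 2: GAU (Asp) → CAU (His) — missense.
Codon 5: GUC (Val) → AUC (Ile) — missense.
Codon 7: AAG (Lys) → AAU (Asn) — missense.
Codon 8: AGC (Ser) → GGC (Gly) — missense.
Synonymous: 0 of 4.

0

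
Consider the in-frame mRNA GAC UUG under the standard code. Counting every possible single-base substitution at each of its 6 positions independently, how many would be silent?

Codon 1 (GAC, Asp): 1 synonymous substitution.
Codon 2 (UUG, Leu): 2 synonymous substitutions.
Total: 1 + 2 = 3.

3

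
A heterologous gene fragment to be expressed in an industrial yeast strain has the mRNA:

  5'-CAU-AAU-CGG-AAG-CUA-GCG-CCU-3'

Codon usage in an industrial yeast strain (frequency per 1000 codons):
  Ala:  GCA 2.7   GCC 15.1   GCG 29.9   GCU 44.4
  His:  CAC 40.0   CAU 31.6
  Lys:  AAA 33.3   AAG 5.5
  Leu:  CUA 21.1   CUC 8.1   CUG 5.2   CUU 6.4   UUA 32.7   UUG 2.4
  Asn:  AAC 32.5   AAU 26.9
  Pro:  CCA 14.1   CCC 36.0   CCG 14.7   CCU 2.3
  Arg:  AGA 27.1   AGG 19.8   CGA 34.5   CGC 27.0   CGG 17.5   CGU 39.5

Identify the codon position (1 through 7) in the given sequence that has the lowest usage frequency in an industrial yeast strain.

Codon 1 CAU (His): 31.6 per 1000.
Codon 2 AAU (Asn): 26.9 per 1000.
Codon 3 CGG (Arg): 17.5 per 1000.
Codon 4 AAG (Lys): 5.5 per 1000.
Codon 5 CUA (Leu): 21.1 per 1000.
Codon 6 GCG (Ala): 29.9 per 1000.
Codon 7 CCU (Pro): 2.3 per 1000.
Lowest frequency is 2.3 at codon 7.

7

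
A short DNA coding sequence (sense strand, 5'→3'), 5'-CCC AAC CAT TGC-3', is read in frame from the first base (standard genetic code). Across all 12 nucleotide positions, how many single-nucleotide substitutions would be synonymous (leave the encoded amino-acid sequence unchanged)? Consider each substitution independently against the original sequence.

6

Codon 1 (CCC, Pro): 3 synonymous substitutions.
Codon 2 (AAC, Asn): 1 synonymous substitution.
Codon 3 (CAT, His): 1 synonymous substitution.
Codon 4 (TGC, Cys): 1 synonymous substitution.
Total: 3 + 1 + 1 + 1 = 6.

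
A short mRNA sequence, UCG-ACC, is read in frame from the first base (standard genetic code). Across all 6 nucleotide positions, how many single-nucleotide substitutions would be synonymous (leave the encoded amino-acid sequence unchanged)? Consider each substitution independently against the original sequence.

Codon 1 (UCG, Ser): 3 synonymous substitutions.
Codon 2 (ACC, Thr): 3 synonymous substitutions.
Total: 3 + 3 = 6.

6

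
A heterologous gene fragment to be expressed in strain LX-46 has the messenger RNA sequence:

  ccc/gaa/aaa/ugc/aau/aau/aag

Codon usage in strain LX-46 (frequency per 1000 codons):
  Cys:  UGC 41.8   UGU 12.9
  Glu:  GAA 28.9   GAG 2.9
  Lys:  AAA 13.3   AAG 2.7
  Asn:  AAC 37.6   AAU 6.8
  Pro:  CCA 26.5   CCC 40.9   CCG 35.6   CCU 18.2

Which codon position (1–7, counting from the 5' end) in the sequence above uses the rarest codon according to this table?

7

Codon 1 CCC (Pro): 40.9 per 1000.
Codon 2 GAA (Glu): 28.9 per 1000.
Codon 3 AAA (Lys): 13.3 per 1000.
Codon 4 UGC (Cys): 41.8 per 1000.
Codon 5 AAU (Asn): 6.8 per 1000.
Codon 6 AAU (Asn): 6.8 per 1000.
Codon 7 AAG (Lys): 2.7 per 1000.
Lowest frequency is 2.7 at codon 7.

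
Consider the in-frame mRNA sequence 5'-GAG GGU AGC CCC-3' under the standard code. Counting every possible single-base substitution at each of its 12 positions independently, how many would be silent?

8

Codon 1 (GAG, Glu): 1 synonymous substitution.
Codon 2 (GGU, Gly): 3 synonymous substitutions.
Codon 3 (AGC, Ser): 1 synonymous substitution.
Codon 4 (CCC, Pro): 3 synonymous substitutions.
Total: 1 + 3 + 1 + 3 = 8.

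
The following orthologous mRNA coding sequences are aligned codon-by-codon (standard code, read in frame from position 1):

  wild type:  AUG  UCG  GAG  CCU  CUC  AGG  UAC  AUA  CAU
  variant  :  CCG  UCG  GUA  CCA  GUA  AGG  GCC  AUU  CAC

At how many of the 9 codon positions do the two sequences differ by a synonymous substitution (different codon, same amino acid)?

3

Codon 1: AUG Met / CCG Pro — nonsynonymous.
Codon 2: UCG Ser / UCG Ser — identical.
Codon 3: GAG Glu / GUA Val — nonsynonymous.
Codon 4: CCU Pro / CCA Pro — synonymous.
Codon 5: CUC Leu / GUA Val — nonsynonymous.
Codon 6: AGG Arg / AGG Arg — identical.
Codon 7: UAC Tyr / GCC Ala — nonsynonymous.
Codon 8: AUA Ile / AUU Ile — synonymous.
Codon 9: CAU His / CAC His — synonymous.
Synonymous differences: 3.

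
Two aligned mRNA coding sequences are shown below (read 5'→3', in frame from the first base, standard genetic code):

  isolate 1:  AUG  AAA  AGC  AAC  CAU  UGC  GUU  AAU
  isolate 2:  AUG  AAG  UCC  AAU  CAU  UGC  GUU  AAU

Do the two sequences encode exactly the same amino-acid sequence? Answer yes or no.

yes

Codon 1: AUG Met / AUG Met — identical.
Codon 2: AAA Lys / AAG Lys — synonymous.
Codon 3: AGC Ser / UCC Ser — synonymous.
Codon 4: AAC Asn / AAU Asn — synonymous.
Codon 5: CAU His / CAU His — identical.
Codon 6: UGC Cys / UGC Cys — identical.
Codon 7: GUU Val / GUU Val — identical.
Codon 8: AAU Asn / AAU Asn — identical.
Nonsynonymous differences: 0 → same protein.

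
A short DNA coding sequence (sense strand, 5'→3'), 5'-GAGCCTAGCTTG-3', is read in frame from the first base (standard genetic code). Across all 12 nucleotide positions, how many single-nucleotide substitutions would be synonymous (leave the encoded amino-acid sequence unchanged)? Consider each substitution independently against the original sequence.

Codon 1 (GAG, Glu): 1 synonymous substitution.
Codon 2 (CCT, Pro): 3 synonymous substitutions.
Codon 3 (AGC, Ser): 1 synonymous substitution.
Codon 4 (TTG, Leu): 2 synonymous substitutions.
Total: 1 + 3 + 1 + 2 = 7.

7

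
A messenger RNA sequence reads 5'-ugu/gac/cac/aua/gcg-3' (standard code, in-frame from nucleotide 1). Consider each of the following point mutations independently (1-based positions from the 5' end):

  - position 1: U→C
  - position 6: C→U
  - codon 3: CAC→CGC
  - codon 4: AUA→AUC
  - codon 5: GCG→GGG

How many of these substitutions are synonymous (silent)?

Codon 1: UGU (Cys) → CGU (Arg) — missense.
Codon 2: GAC (Asp) → GAU (Asp) — synonymous.
Codon 3: CAC (His) → CGC (Arg) — missense.
Codon 4: AUA (Ile) → AUC (Ile) — synonymous.
Codon 5: GCG (Ala) → GGG (Gly) — missense.
Synonymous: 2 of 5.

2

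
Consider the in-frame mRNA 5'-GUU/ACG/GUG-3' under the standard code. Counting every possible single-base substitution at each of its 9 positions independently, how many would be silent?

Codon 1 (GUU, Val): 3 synonymous substitutions.
Codon 2 (ACG, Thr): 3 synonymous substitutions.
Codon 3 (GUG, Val): 3 synonymous substitutions.
Total: 3 + 3 + 3 = 9.

9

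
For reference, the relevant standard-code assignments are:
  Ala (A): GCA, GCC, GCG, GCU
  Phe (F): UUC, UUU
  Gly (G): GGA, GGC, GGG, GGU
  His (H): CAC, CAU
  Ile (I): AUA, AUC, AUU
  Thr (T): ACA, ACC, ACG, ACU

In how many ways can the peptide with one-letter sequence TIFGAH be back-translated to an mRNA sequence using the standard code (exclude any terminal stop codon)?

Thr: 4 codons.
Ile: 3 codons.
Phe: 2 codons.
Gly: 4 codons.
Ala: 4 codons.
His: 2 codons.
4 × 3 × 2 × 4 × 4 × 2 = 768.

768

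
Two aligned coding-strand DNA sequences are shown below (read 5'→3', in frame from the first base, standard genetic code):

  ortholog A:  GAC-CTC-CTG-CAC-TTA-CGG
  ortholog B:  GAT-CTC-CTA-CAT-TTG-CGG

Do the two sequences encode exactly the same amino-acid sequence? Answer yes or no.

Codon 1: GAC Asp / GAT Asp — synonymous.
Codon 2: CTC Leu / CTC Leu — identical.
Codon 3: CTG Leu / CTA Leu — synonymous.
Codon 4: CAC His / CAT His — synonymous.
Codon 5: TTA Leu / TTG Leu — synonymous.
Codon 6: CGG Arg / CGG Arg — identical.
Nonsynonymous differences: 0 → same protein.

yes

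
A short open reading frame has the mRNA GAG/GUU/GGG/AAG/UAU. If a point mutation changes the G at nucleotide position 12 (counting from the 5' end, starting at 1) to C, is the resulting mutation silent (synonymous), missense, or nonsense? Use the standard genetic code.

missense

Position 12 falls in codon 4: AAG → Lys.
After the substitution the codon is AAC → Asn.
Lys ≠ Asn, so this is a missense mutation.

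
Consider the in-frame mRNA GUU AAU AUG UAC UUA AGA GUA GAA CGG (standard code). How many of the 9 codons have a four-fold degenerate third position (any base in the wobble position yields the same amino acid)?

Codon 1 GUU (Val): third position 4-fold.
Codon 2 AAU (Asn): third position 2-fold.
Codon 3 AUG (Met): third position 1-fold.
Codon 4 UAC (Tyr): third position 2-fold.
Codon 5 UUA (Leu): third position 2-fold.
Codon 6 AGA (Arg): third position 2-fold.
Codon 7 GUA (Val): third position 4-fold.
Codon 8 GAA (Glu): third position 2-fold.
Codon 9 CGG (Arg): third position 4-fold.
Four-fold degenerate third positions: 3.

3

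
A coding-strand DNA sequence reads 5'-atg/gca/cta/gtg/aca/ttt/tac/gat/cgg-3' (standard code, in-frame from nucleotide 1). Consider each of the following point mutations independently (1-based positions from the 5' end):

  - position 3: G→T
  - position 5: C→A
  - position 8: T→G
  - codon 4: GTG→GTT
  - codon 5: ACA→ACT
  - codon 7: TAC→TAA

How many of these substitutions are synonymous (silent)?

2

Codon 1: ATG (Met) → ATT (Ile) — missense.
Codon 2: GCA (Ala) → GAA (Glu) — missense.
Codon 3: CTA (Leu) → CGA (Arg) — missense.
Codon 4: GTG (Val) → GTT (Val) — synonymous.
Codon 5: ACA (Thr) → ACT (Thr) — synonymous.
Codon 7: TAC (Tyr) → TAA (Stop) — nonsense.
Synonymous: 2 of 6.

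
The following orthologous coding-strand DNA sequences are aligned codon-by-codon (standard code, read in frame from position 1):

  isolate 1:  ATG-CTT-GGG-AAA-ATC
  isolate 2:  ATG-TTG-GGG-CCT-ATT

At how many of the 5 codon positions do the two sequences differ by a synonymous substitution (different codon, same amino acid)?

2

Codon 1: ATG Met / ATG Met — identical.
Codon 2: CTT Leu / TTG Leu — synonymous.
Codon 3: GGG Gly / GGG Gly — identical.
Codon 4: AAA Lys / CCT Pro — nonsynonymous.
Codon 5: ATC Ile / ATT Ile — synonymous.
Synonymous differences: 2.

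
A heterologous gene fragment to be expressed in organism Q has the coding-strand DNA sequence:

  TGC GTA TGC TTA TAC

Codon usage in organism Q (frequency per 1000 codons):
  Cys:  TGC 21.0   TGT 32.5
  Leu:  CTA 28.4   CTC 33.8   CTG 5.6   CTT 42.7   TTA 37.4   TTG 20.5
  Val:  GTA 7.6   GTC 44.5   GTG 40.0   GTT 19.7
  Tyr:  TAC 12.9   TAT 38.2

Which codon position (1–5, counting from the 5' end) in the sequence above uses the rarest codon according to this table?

2

Codon 1 TGC (Cys): 21.0 per 1000.
Codon 2 GTA (Val): 7.6 per 1000.
Codon 3 TGC (Cys): 21.0 per 1000.
Codon 4 TTA (Leu): 37.4 per 1000.
Codon 5 TAC (Tyr): 12.9 per 1000.
Lowest frequency is 7.6 at codon 2.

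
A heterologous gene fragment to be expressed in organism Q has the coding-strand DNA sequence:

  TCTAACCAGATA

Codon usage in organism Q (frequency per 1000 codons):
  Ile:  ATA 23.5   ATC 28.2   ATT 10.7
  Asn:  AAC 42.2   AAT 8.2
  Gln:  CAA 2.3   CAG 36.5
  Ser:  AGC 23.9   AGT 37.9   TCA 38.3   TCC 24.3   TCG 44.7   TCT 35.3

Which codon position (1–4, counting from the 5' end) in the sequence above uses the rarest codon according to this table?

4

Codon 1 TCT (Ser): 35.3 per 1000.
Codon 2 AAC (Asn): 42.2 per 1000.
Codon 3 CAG (Gln): 36.5 per 1000.
Codon 4 ATA (Ile): 23.5 per 1000.
Lowest frequency is 23.5 at codon 4.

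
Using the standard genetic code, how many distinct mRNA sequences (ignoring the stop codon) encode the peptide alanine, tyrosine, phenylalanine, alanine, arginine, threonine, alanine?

6144

Ala: 4 codons.
Tyr: 2 codons.
Phe: 2 codons.
Ala: 4 codons.
Arg: 6 codons.
Thr: 4 codons.
Ala: 4 codons.
4 × 2 × 2 × 4 × 6 × 4 × 4 = 6144.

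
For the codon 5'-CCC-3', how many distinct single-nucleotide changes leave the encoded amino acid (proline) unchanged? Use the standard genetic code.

3

Position 1: none → 0 synonymous.
Position 2: none → 0 synonymous.
Position 3: CCU, CCA, CCG → 3 synonymous.
Total: 0 + 0 + 3 = 3.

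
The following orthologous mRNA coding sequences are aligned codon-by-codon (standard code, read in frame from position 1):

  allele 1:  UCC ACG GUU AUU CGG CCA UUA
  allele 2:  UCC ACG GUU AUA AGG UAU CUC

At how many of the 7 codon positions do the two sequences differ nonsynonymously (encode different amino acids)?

1

Codon 1: UCC Ser / UCC Ser — identical.
Codon 2: ACG Thr / ACG Thr — identical.
Codon 3: GUU Val / GUU Val — identical.
Codon 4: AUU Ile / AUA Ile — synonymous.
Codon 5: CGG Arg / AGG Arg — synonymous.
Codon 6: CCA Pro / UAU Tyr — nonsynonymous.
Codon 7: UUA Leu / CUC Leu — synonymous.
Nonsynonymous differences: 1.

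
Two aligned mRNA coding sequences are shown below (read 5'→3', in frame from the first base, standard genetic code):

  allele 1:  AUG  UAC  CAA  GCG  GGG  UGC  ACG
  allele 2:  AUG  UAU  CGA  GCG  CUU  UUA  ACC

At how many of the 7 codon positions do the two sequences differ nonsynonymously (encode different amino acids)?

Codon 1: AUG Met / AUG Met — identical.
Codon 2: UAC Tyr / UAU Tyr — synonymous.
Codon 3: CAA Gln / CGA Arg — nonsynonymous.
Codon 4: GCG Ala / GCG Ala — identical.
Codon 5: GGG Gly / CUU Leu — nonsynonymous.
Codon 6: UGC Cys / UUA Leu — nonsynonymous.
Codon 7: ACG Thr / ACC Thr — synonymous.
Nonsynonymous differences: 3.

3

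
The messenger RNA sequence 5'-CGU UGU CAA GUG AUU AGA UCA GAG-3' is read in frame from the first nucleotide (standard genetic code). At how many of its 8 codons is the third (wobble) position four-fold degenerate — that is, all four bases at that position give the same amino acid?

Codon 1 CGU (Arg): third position 4-fold.
Codon 2 UGU (Cys): third position 2-fold.
Codon 3 CAA (Gln): third position 2-fold.
Codon 4 GUG (Val): third position 4-fold.
Codon 5 AUU (Ile): third position 3-fold.
Codon 6 AGA (Arg): third position 2-fold.
Codon 7 UCA (Ser): third position 4-fold.
Codon 8 GAG (Glu): third position 2-fold.
Four-fold degenerate third positions: 3.

3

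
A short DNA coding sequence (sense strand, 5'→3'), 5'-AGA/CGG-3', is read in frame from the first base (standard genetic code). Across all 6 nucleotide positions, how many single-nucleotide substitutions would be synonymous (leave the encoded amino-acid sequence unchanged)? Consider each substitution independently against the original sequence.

6

Codon 1 (AGA, Arg): 2 synonymous substitutions.
Codon 2 (CGG, Arg): 4 synonymous substitutions.
Total: 2 + 4 = 6.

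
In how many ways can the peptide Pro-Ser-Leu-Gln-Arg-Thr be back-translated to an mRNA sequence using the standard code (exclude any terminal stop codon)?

6912

Pro: 4 codons.
Ser: 6 codons.
Leu: 6 codons.
Gln: 2 codons.
Arg: 6 codons.
Thr: 4 codons.
4 × 6 × 6 × 2 × 6 × 4 = 6912.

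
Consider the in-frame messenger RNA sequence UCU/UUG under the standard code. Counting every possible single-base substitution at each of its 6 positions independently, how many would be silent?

5

Codon 1 (UCU, Ser): 3 synonymous substitutions.
Codon 2 (UUG, Leu): 2 synonymous substitutions.
Total: 3 + 2 = 5.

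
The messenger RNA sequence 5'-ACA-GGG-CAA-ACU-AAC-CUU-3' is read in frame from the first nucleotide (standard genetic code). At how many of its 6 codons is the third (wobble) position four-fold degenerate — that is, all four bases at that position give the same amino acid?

Codon 1 ACA (Thr): third position 4-fold.
Codon 2 GGG (Gly): third position 4-fold.
Codon 3 CAA (Gln): third position 2-fold.
Codon 4 ACU (Thr): third position 4-fold.
Codon 5 AAC (Asn): third position 2-fold.
Codon 6 CUU (Leu): third position 4-fold.
Four-fold degenerate third positions: 4.

4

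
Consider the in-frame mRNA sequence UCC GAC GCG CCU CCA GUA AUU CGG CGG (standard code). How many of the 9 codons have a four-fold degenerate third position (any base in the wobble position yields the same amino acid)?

7

Codon 1 UCC (Ser): third position 4-fold.
Codon 2 GAC (Asp): third position 2-fold.
Codon 3 GCG (Ala): third position 4-fold.
Codon 4 CCU (Pro): third position 4-fold.
Codon 5 CCA (Pro): third position 4-fold.
Codon 6 GUA (Val): third position 4-fold.
Codon 7 AUU (Ile): third position 3-fold.
Codon 8 CGG (Arg): third position 4-fold.
Codon 9 CGG (Arg): third position 4-fold.
Four-fold degenerate third positions: 7.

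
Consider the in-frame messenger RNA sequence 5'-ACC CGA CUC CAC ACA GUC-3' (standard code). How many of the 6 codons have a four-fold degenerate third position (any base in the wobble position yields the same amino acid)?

Codon 1 ACC (Thr): third position 4-fold.
Codon 2 CGA (Arg): third position 4-fold.
Codon 3 CUC (Leu): third position 4-fold.
Codon 4 CAC (His): third position 2-fold.
Codon 5 ACA (Thr): third position 4-fold.
Codon 6 GUC (Val): third position 4-fold.
Four-fold degenerate third positions: 5.

5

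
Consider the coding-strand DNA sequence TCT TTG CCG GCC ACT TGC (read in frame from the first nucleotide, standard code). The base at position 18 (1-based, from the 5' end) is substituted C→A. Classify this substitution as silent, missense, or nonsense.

Position 18 falls in codon 6: TGC → Cys.
After the substitution the codon is TGA → Stop.
The new codon is a stop codon, so this is a nonsense mutation.

nonsense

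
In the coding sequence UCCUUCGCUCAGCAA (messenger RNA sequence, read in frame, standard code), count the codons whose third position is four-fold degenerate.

Codon 1 UCC (Ser): third position 4-fold.
Codon 2 UUC (Phe): third position 2-fold.
Codon 3 GCU (Ala): third position 4-fold.
Codon 4 CAG (Gln): third position 2-fold.
Codon 5 CAA (Gln): third position 2-fold.
Four-fold degenerate third positions: 2.

2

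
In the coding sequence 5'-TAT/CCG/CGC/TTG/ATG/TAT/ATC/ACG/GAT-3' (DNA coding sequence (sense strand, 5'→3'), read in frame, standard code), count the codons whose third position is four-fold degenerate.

3

Codon 1 TAT (Tyr): third position 2-fold.
Codon 2 CCG (Pro): third position 4-fold.
Codon 3 CGC (Arg): third position 4-fold.
Codon 4 TTG (Leu): third position 2-fold.
Codon 5 ATG (Met): third position 1-fold.
Codon 6 TAT (Tyr): third position 2-fold.
Codon 7 ATC (Ile): third position 3-fold.
Codon 8 ACG (Thr): third position 4-fold.
Codon 9 GAT (Asp): third position 2-fold.
Four-fold degenerate third positions: 3.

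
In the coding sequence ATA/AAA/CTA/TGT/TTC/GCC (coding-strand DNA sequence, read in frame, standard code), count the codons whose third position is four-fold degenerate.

2

Codon 1 ATA (Ile): third position 3-fold.
Codon 2 AAA (Lys): third position 2-fold.
Codon 3 CTA (Leu): third position 4-fold.
Codon 4 TGT (Cys): third position 2-fold.
Codon 5 TTC (Phe): third position 2-fold.
Codon 6 GCC (Ala): third position 4-fold.
Four-fold degenerate third positions: 2.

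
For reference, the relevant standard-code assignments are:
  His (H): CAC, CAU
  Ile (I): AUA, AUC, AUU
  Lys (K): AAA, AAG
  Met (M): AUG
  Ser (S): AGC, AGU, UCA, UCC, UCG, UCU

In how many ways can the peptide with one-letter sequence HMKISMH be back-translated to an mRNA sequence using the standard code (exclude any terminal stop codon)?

His: 2 codons.
Met: 1 codon.
Lys: 2 codons.
Ile: 3 codons.
Ser: 6 codons.
Met: 1 codon.
His: 2 codons.
2 × 1 × 2 × 3 × 6 × 1 × 2 = 144.

144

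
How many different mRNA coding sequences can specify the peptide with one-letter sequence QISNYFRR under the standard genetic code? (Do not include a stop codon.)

Gln: 2 codons.
Ile: 3 codons.
Ser: 6 codons.
Asn: 2 codons.
Tyr: 2 codons.
Phe: 2 codons.
Arg: 6 codons.
Arg: 6 codons.
2 × 3 × 6 × 2 × 2 × 2 × 6 × 6 = 10368.

10368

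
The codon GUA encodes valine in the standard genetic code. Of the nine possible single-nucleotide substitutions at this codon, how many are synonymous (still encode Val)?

3

Position 1: none → 0 synonymous.
Position 2: none → 0 synonymous.
Position 3: GUU, GUC, GUG → 3 synonymous.
Total: 0 + 0 + 3 = 3.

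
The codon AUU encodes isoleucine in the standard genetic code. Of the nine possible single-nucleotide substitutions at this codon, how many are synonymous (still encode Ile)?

2

Position 1: none → 0 synonymous.
Position 2: none → 0 synonymous.
Position 3: AUC, AUA → 2 synonymous.
Total: 0 + 0 + 2 = 2.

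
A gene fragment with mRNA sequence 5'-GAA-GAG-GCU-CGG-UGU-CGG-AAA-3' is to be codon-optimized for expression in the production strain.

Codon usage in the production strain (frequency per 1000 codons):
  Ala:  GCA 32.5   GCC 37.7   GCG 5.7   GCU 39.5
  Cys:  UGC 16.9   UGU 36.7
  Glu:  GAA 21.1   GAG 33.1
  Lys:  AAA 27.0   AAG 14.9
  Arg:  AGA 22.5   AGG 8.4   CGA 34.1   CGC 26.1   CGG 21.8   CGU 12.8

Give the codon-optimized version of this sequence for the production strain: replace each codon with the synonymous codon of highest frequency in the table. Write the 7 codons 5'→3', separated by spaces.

GAG GAG GCU CGA UGU CGA AAA

Codon 1 (Glu): best is GAG at 33.1.
Codon 2 (Glu): best is GAG at 33.1.
Codon 3 (Ala): best is GCU at 39.5.
Codon 4 (Arg): best is CGA at 34.1.
Codon 5 (Cys): best is UGU at 36.7.
Codon 6 (Arg): best is CGA at 34.1.
Codon 7 (Lys): best is AAA at 27.0.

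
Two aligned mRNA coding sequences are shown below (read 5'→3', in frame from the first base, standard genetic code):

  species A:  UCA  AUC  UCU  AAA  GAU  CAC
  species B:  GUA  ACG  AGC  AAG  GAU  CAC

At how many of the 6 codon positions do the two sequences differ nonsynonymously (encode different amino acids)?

Codon 1: UCA Ser / GUA Val — nonsynonymous.
Codon 2: AUC Ile / ACG Thr — nonsynonymous.
Codon 3: UCU Ser / AGC Ser — synonymous.
Codon 4: AAA Lys / AAG Lys — synonymous.
Codon 5: GAU Asp / GAU Asp — identical.
Codon 6: CAC His / CAC His — identical.
Nonsynonymous differences: 2.

2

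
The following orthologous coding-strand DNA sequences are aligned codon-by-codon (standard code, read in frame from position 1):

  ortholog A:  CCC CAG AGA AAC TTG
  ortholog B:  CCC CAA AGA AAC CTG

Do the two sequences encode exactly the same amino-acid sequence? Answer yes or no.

Codon 1: CCC Pro / CCC Pro — identical.
Codon 2: CAG Gln / CAA Gln — synonymous.
Codon 3: AGA Arg / AGA Arg — identical.
Codon 4: AAC Asn / AAC Asn — identical.
Codon 5: TTG Leu / CTG Leu — synonymous.
Nonsynonymous differences: 0 → same protein.

yes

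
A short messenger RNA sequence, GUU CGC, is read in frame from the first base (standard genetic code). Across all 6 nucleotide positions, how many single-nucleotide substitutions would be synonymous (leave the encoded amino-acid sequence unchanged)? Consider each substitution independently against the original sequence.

Codon 1 (GUU, Val): 3 synonymous substitutions.
Codon 2 (CGC, Arg): 3 synonymous substitutions.
Total: 3 + 3 = 6.

6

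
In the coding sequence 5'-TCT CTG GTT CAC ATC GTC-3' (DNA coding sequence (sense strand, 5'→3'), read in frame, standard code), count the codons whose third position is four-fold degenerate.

Codon 1 TCT (Ser): third position 4-fold.
Codon 2 CTG (Leu): third position 4-fold.
Codon 3 GTT (Val): third position 4-fold.
Codon 4 CAC (His): third position 2-fold.
Codon 5 ATC (Ile): third position 3-fold.
Codon 6 GTC (Val): third position 4-fold.
Four-fold degenerate third positions: 4.

4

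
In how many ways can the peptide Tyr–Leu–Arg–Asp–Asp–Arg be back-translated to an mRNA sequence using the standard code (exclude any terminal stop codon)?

Tyr: 2 codons.
Leu: 6 codons.
Arg: 6 codons.
Asp: 2 codons.
Asp: 2 codons.
Arg: 6 codons.
2 × 6 × 6 × 2 × 2 × 6 = 1728.

1728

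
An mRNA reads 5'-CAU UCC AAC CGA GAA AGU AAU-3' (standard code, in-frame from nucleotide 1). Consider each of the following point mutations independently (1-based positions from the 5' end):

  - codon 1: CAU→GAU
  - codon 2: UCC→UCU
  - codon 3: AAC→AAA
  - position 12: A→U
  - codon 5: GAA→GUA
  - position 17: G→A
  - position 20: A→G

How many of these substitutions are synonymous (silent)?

2

Codon 1: CAU (His) → GAU (Asp) — missense.
Codon 2: UCC (Ser) → UCU (Ser) — synonymous.
Codon 3: AAC (Asn) → AAA (Lys) — missense.
Codon 4: CGA (Arg) → CGU (Arg) — synonymous.
Codon 5: GAA (Glu) → GUA (Val) — missense.
Codon 6: AGU (Ser) → AAU (Asn) — missense.
Codon 7: AAU (Asn) → AGU (Ser) — missense.
Synonymous: 2 of 7.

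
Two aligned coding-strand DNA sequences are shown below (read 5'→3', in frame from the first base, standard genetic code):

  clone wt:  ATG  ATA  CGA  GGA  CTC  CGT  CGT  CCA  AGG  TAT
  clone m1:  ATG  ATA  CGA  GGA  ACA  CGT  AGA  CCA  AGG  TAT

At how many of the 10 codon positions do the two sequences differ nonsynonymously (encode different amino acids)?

Codon 1: ATG Met / ATG Met — identical.
Codon 2: ATA Ile / ATA Ile — identical.
Codon 3: CGA Arg / CGA Arg — identical.
Codon 4: GGA Gly / GGA Gly — identical.
Codon 5: CTC Leu / ACA Thr — nonsynonymous.
Codon 6: CGT Arg / CGT Arg — identical.
Codon 7: CGT Arg / AGA Arg — synonymous.
Codon 8: CCA Pro / CCA Pro — identical.
Codon 9: AGG Arg / AGG Arg — identical.
Codon 10: TAT Tyr / TAT Tyr — identical.
Nonsynonymous differences: 1.

1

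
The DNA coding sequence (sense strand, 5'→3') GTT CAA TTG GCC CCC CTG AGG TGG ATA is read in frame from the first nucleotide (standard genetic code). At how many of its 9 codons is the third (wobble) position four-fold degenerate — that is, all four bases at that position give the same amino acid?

4

Codon 1 GTT (Val): third position 4-fold.
Codon 2 CAA (Gln): third position 2-fold.
Codon 3 TTG (Leu): third position 2-fold.
Codon 4 GCC (Ala): third position 4-fold.
Codon 5 CCC (Pro): third position 4-fold.
Codon 6 CTG (Leu): third position 4-fold.
Codon 7 AGG (Arg): third position 2-fold.
Codon 8 TGG (Trp): third position 1-fold.
Codon 9 ATA (Ile): third position 3-fold.
Four-fold degenerate third positions: 4.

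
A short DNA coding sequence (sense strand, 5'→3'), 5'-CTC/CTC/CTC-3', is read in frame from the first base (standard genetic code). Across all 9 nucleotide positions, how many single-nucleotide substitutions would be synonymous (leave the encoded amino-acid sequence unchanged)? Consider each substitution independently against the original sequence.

Codon 1 (CTC, Leu): 3 synonymous substitutions.
Codon 2 (CTC, Leu): 3 synonymous substitutions.
Codon 3 (CTC, Leu): 3 synonymous substitutions.
Total: 3 + 3 + 3 = 9.

9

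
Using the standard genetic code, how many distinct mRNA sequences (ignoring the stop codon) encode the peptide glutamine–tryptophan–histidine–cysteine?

Gln: 2 codons.
Trp: 1 codon.
His: 2 codons.
Cys: 2 codons.
2 × 1 × 2 × 2 = 8.

8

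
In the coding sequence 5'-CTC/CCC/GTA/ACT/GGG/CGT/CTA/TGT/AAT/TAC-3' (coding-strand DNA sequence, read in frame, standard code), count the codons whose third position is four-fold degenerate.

7

Codon 1 CTC (Leu): third position 4-fold.
Codon 2 CCC (Pro): third position 4-fold.
Codon 3 GTA (Val): third position 4-fold.
Codon 4 ACT (Thr): third position 4-fold.
Codon 5 GGG (Gly): third position 4-fold.
Codon 6 CGT (Arg): third position 4-fold.
Codon 7 CTA (Leu): third position 4-fold.
Codon 8 TGT (Cys): third position 2-fold.
Codon 9 AAT (Asn): third position 2-fold.
Codon 10 TAC (Tyr): third position 2-fold.
Four-fold degenerate third positions: 7.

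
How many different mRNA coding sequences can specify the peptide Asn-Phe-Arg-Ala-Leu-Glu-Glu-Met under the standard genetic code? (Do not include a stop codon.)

2304

Asn: 2 codons.
Phe: 2 codons.
Arg: 6 codons.
Ala: 4 codons.
Leu: 6 codons.
Glu: 2 codons.
Glu: 2 codons.
Met: 1 codon.
2 × 2 × 6 × 4 × 6 × 2 × 2 × 1 = 2304.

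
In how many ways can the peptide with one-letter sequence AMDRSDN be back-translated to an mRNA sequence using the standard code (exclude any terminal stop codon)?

1152

Ala: 4 codons.
Met: 1 codon.
Asp: 2 codons.
Arg: 6 codons.
Ser: 6 codons.
Asp: 2 codons.
Asn: 2 codons.
4 × 1 × 2 × 6 × 6 × 2 × 2 = 1152.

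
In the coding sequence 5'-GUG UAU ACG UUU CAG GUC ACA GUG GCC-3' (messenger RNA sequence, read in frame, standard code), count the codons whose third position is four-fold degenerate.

6

Codon 1 GUG (Val): third position 4-fold.
Codon 2 UAU (Tyr): third position 2-fold.
Codon 3 ACG (Thr): third position 4-fold.
Codon 4 UUU (Phe): third position 2-fold.
Codon 5 CAG (Gln): third position 2-fold.
Codon 6 GUC (Val): third position 4-fold.
Codon 7 ACA (Thr): third position 4-fold.
Codon 8 GUG (Val): third position 4-fold.
Codon 9 GCC (Ala): third position 4-fold.
Four-fold degenerate third positions: 6.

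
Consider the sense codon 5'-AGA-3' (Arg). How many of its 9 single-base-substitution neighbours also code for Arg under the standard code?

2

Position 1: CGA → 1 synonymous.
Position 2: none → 0 synonymous.
Position 3: AGG → 1 synonymous.
Total: 1 + 0 + 1 = 2.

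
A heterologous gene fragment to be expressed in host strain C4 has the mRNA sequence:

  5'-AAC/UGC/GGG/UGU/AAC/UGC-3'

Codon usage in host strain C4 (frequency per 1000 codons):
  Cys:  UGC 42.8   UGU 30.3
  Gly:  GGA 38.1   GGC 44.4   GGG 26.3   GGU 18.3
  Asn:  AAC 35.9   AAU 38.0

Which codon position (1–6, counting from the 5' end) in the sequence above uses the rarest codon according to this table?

Codon 1 AAC (Asn): 35.9 per 1000.
Codon 2 UGC (Cys): 42.8 per 1000.
Codon 3 GGG (Gly): 26.3 per 1000.
Codon 4 UGU (Cys): 30.3 per 1000.
Codon 5 AAC (Asn): 35.9 per 1000.
Codon 6 UGC (Cys): 42.8 per 1000.
Lowest frequency is 26.3 at codon 3.

3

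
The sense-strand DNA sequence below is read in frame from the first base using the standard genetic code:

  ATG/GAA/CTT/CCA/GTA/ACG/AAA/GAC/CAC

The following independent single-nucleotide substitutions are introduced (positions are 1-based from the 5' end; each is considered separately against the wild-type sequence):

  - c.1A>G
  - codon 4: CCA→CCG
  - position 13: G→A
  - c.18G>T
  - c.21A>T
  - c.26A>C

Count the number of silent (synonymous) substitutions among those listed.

2

Codon 1: ATG (Met) → GTG (Val) — missense.
Codon 4: CCA (Pro) → CCG (Pro) — synonymous.
Codon 5: GTA (Val) → ATA (Ile) — missense.
Codon 6: ACG (Thr) → ACT (Thr) — synonymous.
Codon 7: AAA (Lys) → AAT (Asn) — missense.
Codon 9: CAC (His) → CCC (Pro) — missense.
Synonymous: 2 of 6.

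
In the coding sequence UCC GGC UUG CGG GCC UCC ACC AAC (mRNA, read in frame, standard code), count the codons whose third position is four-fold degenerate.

6

Codon 1 UCC (Ser): third position 4-fold.
Codon 2 GGC (Gly): third position 4-fold.
Codon 3 UUG (Leu): third position 2-fold.
Codon 4 CGG (Arg): third position 4-fold.
Codon 5 GCC (Ala): third position 4-fold.
Codon 6 UCC (Ser): third position 4-fold.
Codon 7 ACC (Thr): third position 4-fold.
Codon 8 AAC (Asn): third position 2-fold.
Four-fold degenerate third positions: 6.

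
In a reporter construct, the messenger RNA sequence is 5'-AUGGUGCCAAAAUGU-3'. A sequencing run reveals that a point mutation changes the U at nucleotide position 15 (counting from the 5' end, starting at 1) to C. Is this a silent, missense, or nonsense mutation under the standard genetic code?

silent

Position 15 falls in codon 5: UGU → Cys.
After the substitution the codon is UGC → Cys.
Both encode Cys, so the change is synonymous.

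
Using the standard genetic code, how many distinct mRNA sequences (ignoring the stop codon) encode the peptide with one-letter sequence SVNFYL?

Ser: 6 codons.
Val: 4 codons.
Asn: 2 codons.
Phe: 2 codons.
Tyr: 2 codons.
Leu: 6 codons.
6 × 4 × 2 × 2 × 2 × 6 = 1152.

1152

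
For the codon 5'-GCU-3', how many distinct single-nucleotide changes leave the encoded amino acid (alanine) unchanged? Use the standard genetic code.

Position 1: none → 0 synonymous.
Position 2: none → 0 synonymous.
Position 3: GCC, GCA, GCG → 3 synonymous.
Total: 0 + 0 + 3 = 3.

3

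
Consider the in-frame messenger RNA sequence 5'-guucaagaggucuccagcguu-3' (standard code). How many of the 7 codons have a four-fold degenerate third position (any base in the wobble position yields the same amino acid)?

Codon 1 GUU (Val): third position 4-fold.
Codon 2 CAA (Gln): third position 2-fold.
Codon 3 GAG (Glu): third position 2-fold.
Codon 4 GUC (Val): third position 4-fold.
Codon 5 UCC (Ser): third position 4-fold.
Codon 6 AGC (Ser): third position 2-fold.
Codon 7 GUU (Val): third position 4-fold.
Four-fold degenerate third positions: 4.

4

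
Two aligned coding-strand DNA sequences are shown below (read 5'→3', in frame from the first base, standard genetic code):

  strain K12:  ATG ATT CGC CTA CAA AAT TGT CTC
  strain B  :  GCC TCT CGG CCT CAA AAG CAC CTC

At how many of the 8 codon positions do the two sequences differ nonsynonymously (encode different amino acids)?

Codon 1: ATG Met / GCC Ala — nonsynonymous.
Codon 2: ATT Ile / TCT Ser — nonsynonymous.
Codon 3: CGC Arg / CGG Arg — synonymous.
Codon 4: CTA Leu / CCT Pro — nonsynonymous.
Codon 5: CAA Gln / CAA Gln — identical.
Codon 6: AAT Asn / AAG Lys — nonsynonymous.
Codon 7: TGT Cys / CAC His — nonsynonymous.
Codon 8: CTC Leu / CTC Leu — identical.
Nonsynonymous differences: 5.

5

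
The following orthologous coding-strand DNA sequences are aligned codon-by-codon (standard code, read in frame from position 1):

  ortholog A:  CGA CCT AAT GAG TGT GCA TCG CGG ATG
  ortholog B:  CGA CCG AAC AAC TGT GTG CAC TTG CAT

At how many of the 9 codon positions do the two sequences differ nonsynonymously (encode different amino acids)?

Codon 1: CGA Arg / CGA Arg — identical.
Codon 2: CCT Pro / CCG Pro — synonymous.
Codon 3: AAT Asn / AAC Asn — synonymous.
Codon 4: GAG Glu / AAC Asn — nonsynonymous.
Codon 5: TGT Cys / TGT Cys — identical.
Codon 6: GCA Ala / GTG Val — nonsynonymous.
Codon 7: TCG Ser / CAC His — nonsynonymous.
Codon 8: CGG Arg / TTG Leu — nonsynonymous.
Codon 9: ATG Met / CAT His — nonsynonymous.
Nonsynonymous differences: 5.

5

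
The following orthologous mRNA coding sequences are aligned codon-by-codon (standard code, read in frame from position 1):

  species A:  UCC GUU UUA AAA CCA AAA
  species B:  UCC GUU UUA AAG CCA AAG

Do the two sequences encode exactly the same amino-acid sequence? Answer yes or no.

yes

Codon 1: UCC Ser / UCC Ser — identical.
Codon 2: GUU Val / GUU Val — identical.
Codon 3: UUA Leu / UUA Leu — identical.
Codon 4: AAA Lys / AAG Lys — synonymous.
Codon 5: CCA Pro / CCA Pro — identical.
Codon 6: AAA Lys / AAG Lys — synonymous.
Nonsynonymous differences: 0 → same protein.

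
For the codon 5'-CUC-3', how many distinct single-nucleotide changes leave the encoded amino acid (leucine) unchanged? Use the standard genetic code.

Position 1: none → 0 synonymous.
Position 2: none → 0 synonymous.
Position 3: CUU, CUA, CUG → 3 synonymous.
Total: 0 + 0 + 3 = 3.

3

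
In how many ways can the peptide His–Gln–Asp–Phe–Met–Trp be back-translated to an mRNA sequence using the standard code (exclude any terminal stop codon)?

His: 2 codons.
Gln: 2 codons.
Asp: 2 codons.
Phe: 2 codons.
Met: 1 codon.
Trp: 1 codon.
2 × 2 × 2 × 2 × 1 × 1 = 16.

16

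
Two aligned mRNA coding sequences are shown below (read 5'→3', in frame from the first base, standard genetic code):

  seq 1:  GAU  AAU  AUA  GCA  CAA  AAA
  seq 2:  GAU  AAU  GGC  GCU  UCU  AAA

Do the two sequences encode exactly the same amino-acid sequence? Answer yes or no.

no

Codon 1: GAU Asp / GAU Asp — identical.
Codon 2: AAU Asn / AAU Asn — identical.
Codon 3: AUA Ile / GGC Gly — nonsynonymous.
Codon 4: GCA Ala / GCU Ala — synonymous.
Codon 5: CAA Gln / UCU Ser — nonsynonymous.
Codon 6: AAA Lys / AAA Lys — identical.
Nonsynonymous differences: 2 → different protein.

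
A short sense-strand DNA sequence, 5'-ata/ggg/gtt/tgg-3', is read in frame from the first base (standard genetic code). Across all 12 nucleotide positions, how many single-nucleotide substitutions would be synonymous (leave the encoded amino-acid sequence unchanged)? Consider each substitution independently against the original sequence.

8

Codon 1 (ATA, Ile): 2 synonymous substitutions.
Codon 2 (GGG, Gly): 3 synonymous substitutions.
Codon 3 (GTT, Val): 3 synonymous substitutions.
Codon 4 (TGG, Trp): 0 synonymous substitutions.
Total: 2 + 3 + 3 + 0 = 8.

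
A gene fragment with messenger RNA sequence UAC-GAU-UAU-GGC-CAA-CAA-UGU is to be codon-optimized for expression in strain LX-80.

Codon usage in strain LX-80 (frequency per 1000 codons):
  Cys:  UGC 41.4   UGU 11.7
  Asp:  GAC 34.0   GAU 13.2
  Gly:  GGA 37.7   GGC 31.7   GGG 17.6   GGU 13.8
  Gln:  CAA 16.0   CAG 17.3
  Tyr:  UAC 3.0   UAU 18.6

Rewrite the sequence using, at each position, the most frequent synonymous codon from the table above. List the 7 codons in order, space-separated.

UAU GAC UAU GGA CAG CAG UGC

Codon 1 (Tyr): best is UAU at 18.6.
Codon 2 (Asp): best is GAC at 34.0.
Codon 3 (Tyr): best is UAU at 18.6.
Codon 4 (Gly): best is GGA at 37.7.
Codon 5 (Gln): best is CAG at 17.3.
Codon 6 (Gln): best is CAG at 17.3.
Codon 7 (Cys): best is UGC at 41.4.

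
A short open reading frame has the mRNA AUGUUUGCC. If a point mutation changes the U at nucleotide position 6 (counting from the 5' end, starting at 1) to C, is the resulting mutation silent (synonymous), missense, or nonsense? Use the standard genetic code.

Position 6 falls in codon 2: UUU → Phe.
After the substitution the codon is UUC → Phe.
Both encode Phe, so the change is synonymous.

silent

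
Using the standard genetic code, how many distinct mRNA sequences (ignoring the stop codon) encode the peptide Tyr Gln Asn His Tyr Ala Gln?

256

Tyr: 2 codons.
Gln: 2 codons.
Asn: 2 codons.
His: 2 codons.
Tyr: 2 codons.
Ala: 4 codons.
Gln: 2 codons.
2 × 2 × 2 × 2 × 2 × 4 × 2 = 256.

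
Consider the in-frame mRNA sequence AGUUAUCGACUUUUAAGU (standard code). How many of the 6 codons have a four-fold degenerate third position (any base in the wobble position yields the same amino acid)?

2

Codon 1 AGU (Ser): third position 2-fold.
Codon 2 UAU (Tyr): third position 2-fold.
Codon 3 CGA (Arg): third position 4-fold.
Codon 4 CUU (Leu): third position 4-fold.
Codon 5 UUA (Leu): third position 2-fold.
Codon 6 AGU (Ser): third position 2-fold.
Four-fold degenerate third positions: 2.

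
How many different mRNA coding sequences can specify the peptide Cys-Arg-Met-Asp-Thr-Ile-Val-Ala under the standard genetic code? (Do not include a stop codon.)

4608

Cys: 2 codons.
Arg: 6 codons.
Met: 1 codon.
Asp: 2 codons.
Thr: 4 codons.
Ile: 3 codons.
Val: 4 codons.
Ala: 4 codons.
2 × 6 × 1 × 2 × 4 × 3 × 4 × 4 = 4608.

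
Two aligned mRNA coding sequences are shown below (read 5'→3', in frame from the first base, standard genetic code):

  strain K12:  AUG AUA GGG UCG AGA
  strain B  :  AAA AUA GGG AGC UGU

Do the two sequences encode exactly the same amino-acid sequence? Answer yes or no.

no

Codon 1: AUG Met / AAA Lys — nonsynonymous.
Codon 2: AUA Ile / AUA Ile — identical.
Codon 3: GGG Gly / GGG Gly — identical.
Codon 4: UCG Ser / AGC Ser — synonymous.
Codon 5: AGA Arg / UGU Cys — nonsynonymous.
Nonsynonymous differences: 2 → different protein.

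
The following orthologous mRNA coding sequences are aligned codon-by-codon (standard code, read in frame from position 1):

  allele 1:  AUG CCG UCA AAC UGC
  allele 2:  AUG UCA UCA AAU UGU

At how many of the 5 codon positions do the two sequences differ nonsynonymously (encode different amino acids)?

Codon 1: AUG Met / AUG Met — identical.
Codon 2: CCG Pro / UCA Ser — nonsynonymous.
Codon 3: UCA Ser / UCA Ser — identical.
Codon 4: AAC Asn / AAU Asn — synonymous.
Codon 5: UGC Cys / UGU Cys — synonymous.
Nonsynonymous differences: 1.

1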